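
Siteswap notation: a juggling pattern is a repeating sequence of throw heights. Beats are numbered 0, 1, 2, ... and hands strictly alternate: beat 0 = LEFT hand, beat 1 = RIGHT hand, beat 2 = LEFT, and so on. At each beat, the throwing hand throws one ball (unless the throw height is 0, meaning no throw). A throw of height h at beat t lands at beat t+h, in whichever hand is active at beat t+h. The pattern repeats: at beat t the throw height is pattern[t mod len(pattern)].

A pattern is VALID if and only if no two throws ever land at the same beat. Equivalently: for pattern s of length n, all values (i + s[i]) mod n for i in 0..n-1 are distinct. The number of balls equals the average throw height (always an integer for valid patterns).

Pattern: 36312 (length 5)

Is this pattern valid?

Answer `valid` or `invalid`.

Answer: valid

Derivation:
i=0: (i + s[i]) mod n = (0 + 3) mod 5 = 3
i=1: (i + s[i]) mod n = (1 + 6) mod 5 = 2
i=2: (i + s[i]) mod n = (2 + 3) mod 5 = 0
i=3: (i + s[i]) mod n = (3 + 1) mod 5 = 4
i=4: (i + s[i]) mod n = (4 + 2) mod 5 = 1
Residues: [3, 2, 0, 4, 1], distinct: True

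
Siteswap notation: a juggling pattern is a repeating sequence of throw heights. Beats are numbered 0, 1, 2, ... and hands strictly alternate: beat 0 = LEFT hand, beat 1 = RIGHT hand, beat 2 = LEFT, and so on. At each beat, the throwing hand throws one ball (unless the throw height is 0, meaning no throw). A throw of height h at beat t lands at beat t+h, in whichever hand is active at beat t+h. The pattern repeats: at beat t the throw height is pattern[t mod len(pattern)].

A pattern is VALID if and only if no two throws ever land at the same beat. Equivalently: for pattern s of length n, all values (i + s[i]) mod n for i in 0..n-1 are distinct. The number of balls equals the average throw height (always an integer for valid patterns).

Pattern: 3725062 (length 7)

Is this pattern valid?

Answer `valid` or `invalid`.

i=0: (i + s[i]) mod n = (0 + 3) mod 7 = 3
i=1: (i + s[i]) mod n = (1 + 7) mod 7 = 1
i=2: (i + s[i]) mod n = (2 + 2) mod 7 = 4
i=3: (i + s[i]) mod n = (3 + 5) mod 7 = 1
i=4: (i + s[i]) mod n = (4 + 0) mod 7 = 4
i=5: (i + s[i]) mod n = (5 + 6) mod 7 = 4
i=6: (i + s[i]) mod n = (6 + 2) mod 7 = 1
Residues: [3, 1, 4, 1, 4, 4, 1], distinct: False

Answer: invalid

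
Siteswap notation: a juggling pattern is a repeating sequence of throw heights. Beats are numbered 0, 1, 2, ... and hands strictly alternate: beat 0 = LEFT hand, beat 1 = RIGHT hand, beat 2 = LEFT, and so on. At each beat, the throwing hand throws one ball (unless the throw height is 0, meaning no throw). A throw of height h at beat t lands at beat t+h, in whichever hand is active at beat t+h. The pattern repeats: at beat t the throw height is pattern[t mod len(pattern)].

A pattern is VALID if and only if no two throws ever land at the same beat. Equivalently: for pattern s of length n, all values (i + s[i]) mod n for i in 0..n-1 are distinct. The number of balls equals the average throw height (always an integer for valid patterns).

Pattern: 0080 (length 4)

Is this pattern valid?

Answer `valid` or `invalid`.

Answer: valid

Derivation:
i=0: (i + s[i]) mod n = (0 + 0) mod 4 = 0
i=1: (i + s[i]) mod n = (1 + 0) mod 4 = 1
i=2: (i + s[i]) mod n = (2 + 8) mod 4 = 2
i=3: (i + s[i]) mod n = (3 + 0) mod 4 = 3
Residues: [0, 1, 2, 3], distinct: True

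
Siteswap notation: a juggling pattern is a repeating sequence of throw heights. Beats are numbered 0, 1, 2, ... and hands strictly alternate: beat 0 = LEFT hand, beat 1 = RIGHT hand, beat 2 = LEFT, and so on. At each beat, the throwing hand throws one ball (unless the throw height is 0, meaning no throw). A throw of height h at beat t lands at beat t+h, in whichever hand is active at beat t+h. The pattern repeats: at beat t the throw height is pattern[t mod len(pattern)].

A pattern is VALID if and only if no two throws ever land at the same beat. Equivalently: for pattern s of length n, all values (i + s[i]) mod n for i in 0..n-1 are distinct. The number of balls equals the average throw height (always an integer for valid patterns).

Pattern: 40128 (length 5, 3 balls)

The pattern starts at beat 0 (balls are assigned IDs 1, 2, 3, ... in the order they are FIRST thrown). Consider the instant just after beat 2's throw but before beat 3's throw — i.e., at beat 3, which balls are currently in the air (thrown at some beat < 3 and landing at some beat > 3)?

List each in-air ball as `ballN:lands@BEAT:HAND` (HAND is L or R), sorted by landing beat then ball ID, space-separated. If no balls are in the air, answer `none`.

Answer: ball1:lands@4:L

Derivation:
Beat 0 (L): throw ball1 h=4 -> lands@4:L; in-air after throw: [b1@4:L]
Beat 2 (L): throw ball2 h=1 -> lands@3:R; in-air after throw: [b2@3:R b1@4:L]
Beat 3 (R): throw ball2 h=2 -> lands@5:R; in-air after throw: [b1@4:L b2@5:R]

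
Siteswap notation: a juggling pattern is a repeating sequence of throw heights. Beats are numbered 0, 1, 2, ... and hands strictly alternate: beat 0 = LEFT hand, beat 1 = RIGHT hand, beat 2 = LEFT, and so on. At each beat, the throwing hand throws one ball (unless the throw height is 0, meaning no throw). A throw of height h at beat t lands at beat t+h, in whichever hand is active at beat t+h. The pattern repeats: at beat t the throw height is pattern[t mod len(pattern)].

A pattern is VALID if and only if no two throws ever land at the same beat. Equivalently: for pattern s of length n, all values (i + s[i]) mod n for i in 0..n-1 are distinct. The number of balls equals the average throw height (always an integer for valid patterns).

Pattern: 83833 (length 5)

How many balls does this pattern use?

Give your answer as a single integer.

Pattern = [8, 3, 8, 3, 3], length n = 5
  position 0: throw height = 8, running sum = 8
  position 1: throw height = 3, running sum = 11
  position 2: throw height = 8, running sum = 19
  position 3: throw height = 3, running sum = 22
  position 4: throw height = 3, running sum = 25
Total sum = 25; balls = sum / n = 25 / 5 = 5

Answer: 5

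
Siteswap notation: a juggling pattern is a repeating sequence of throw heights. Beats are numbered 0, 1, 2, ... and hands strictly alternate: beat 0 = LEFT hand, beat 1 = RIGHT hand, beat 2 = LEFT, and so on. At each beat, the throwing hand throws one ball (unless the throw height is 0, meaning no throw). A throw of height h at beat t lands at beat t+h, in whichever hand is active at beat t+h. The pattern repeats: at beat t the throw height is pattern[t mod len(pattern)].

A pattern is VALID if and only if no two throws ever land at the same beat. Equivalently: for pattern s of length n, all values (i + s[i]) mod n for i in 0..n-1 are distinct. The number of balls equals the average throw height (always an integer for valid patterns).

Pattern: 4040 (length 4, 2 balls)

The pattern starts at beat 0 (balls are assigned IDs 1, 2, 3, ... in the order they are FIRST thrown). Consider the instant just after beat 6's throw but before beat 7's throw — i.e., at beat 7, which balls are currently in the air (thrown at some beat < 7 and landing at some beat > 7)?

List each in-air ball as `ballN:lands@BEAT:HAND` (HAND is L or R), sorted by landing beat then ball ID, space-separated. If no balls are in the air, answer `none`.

Beat 0 (L): throw ball1 h=4 -> lands@4:L; in-air after throw: [b1@4:L]
Beat 2 (L): throw ball2 h=4 -> lands@6:L; in-air after throw: [b1@4:L b2@6:L]
Beat 4 (L): throw ball1 h=4 -> lands@8:L; in-air after throw: [b2@6:L b1@8:L]
Beat 6 (L): throw ball2 h=4 -> lands@10:L; in-air after throw: [b1@8:L b2@10:L]

Answer: ball1:lands@8:L ball2:lands@10:L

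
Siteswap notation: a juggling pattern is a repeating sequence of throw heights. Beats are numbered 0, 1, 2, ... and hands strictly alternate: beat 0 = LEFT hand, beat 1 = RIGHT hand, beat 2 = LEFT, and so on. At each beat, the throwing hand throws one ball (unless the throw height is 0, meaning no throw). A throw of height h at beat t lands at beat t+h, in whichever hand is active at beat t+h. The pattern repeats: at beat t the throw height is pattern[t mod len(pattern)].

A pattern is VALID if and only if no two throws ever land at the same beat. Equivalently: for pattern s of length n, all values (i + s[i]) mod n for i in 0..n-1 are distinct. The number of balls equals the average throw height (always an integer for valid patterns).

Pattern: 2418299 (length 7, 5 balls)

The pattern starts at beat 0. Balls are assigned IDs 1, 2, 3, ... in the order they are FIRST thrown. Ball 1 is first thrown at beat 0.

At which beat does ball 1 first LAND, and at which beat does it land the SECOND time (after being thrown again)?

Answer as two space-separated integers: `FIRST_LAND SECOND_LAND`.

Answer: 2 3

Derivation:
Beat 0 (L): throw ball1 h=2 -> lands@2:L; in-air after throw: [b1@2:L]
Beat 1 (R): throw ball2 h=4 -> lands@5:R; in-air after throw: [b1@2:L b2@5:R]
Beat 2 (L): throw ball1 h=1 -> lands@3:R; in-air after throw: [b1@3:R b2@5:R]
Beat 3 (R): throw ball1 h=8 -> lands@11:R; in-air after throw: [b2@5:R b1@11:R]
Ball 1: thrown@0 h=2 -> first land @2; rethrown@2 h=1 -> second land @3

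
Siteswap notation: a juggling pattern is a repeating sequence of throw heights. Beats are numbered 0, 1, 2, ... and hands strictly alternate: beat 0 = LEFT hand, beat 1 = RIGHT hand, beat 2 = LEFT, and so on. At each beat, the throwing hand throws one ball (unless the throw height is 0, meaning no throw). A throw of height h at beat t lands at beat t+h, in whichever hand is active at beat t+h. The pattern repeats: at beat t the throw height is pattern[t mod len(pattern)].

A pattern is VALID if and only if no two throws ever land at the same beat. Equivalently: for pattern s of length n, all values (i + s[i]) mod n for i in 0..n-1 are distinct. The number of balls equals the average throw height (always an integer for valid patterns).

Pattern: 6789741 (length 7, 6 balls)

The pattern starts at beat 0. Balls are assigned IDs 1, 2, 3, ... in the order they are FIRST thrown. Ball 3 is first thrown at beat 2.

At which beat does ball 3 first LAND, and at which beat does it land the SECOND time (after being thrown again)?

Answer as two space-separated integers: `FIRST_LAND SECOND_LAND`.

Beat 0 (L): throw ball1 h=6 -> lands@6:L; in-air after throw: [b1@6:L]
Beat 1 (R): throw ball2 h=7 -> lands@8:L; in-air after throw: [b1@6:L b2@8:L]
Beat 2 (L): throw ball3 h=8 -> lands@10:L; in-air after throw: [b1@6:L b2@8:L b3@10:L]
Beat 3 (R): throw ball4 h=9 -> lands@12:L; in-air after throw: [b1@6:L b2@8:L b3@10:L b4@12:L]
Beat 4 (L): throw ball5 h=7 -> lands@11:R; in-air after throw: [b1@6:L b2@8:L b3@10:L b5@11:R b4@12:L]
Beat 5 (R): throw ball6 h=4 -> lands@9:R; in-air after throw: [b1@6:L b2@8:L b6@9:R b3@10:L b5@11:R b4@12:L]
Beat 6 (L): throw ball1 h=1 -> lands@7:R; in-air after throw: [b1@7:R b2@8:L b6@9:R b3@10:L b5@11:R b4@12:L]
Beat 7 (R): throw ball1 h=6 -> lands@13:R; in-air after throw: [b2@8:L b6@9:R b3@10:L b5@11:R b4@12:L b1@13:R]
Beat 8 (L): throw ball2 h=7 -> lands@15:R; in-air after throw: [b6@9:R b3@10:L b5@11:R b4@12:L b1@13:R b2@15:R]
Beat 9 (R): throw ball6 h=8 -> lands@17:R; in-air after throw: [b3@10:L b5@11:R b4@12:L b1@13:R b2@15:R b6@17:R]
Beat 10 (L): throw ball3 h=9 -> lands@19:R; in-air after throw: [b5@11:R b4@12:L b1@13:R b2@15:R b6@17:R b3@19:R]
Beat 11 (R): throw ball5 h=7 -> lands@18:L; in-air after throw: [b4@12:L b1@13:R b2@15:R b6@17:R b5@18:L b3@19:R]
Beat 12 (L): throw ball4 h=4 -> lands@16:L; in-air after throw: [b1@13:R b2@15:R b4@16:L b6@17:R b5@18:L b3@19:R]
Beat 13 (R): throw ball1 h=1 -> lands@14:L; in-air after throw: [b1@14:L b2@15:R b4@16:L b6@17:R b5@18:L b3@19:R]
Beat 14 (L): throw ball1 h=6 -> lands@20:L; in-air after throw: [b2@15:R b4@16:L b6@17:R b5@18:L b3@19:R b1@20:L]
Beat 15 (R): throw ball2 h=7 -> lands@22:L; in-air after throw: [b4@16:L b6@17:R b5@18:L b3@19:R b1@20:L b2@22:L]
Beat 16 (L): throw ball4 h=8 -> lands@24:L; in-air after throw: [b6@17:R b5@18:L b3@19:R b1@20:L b2@22:L b4@24:L]
Beat 17 (R): throw ball6 h=9 -> lands@26:L; in-air after throw: [b5@18:L b3@19:R b1@20:L b2@22:L b4@24:L b6@26:L]
Beat 18 (L): throw ball5 h=7 -> lands@25:R; in-air after throw: [b3@19:R b1@20:L b2@22:L b4@24:L b5@25:R b6@26:L]
Ball 3: thrown@2 h=8 -> first land @10; rethrown@10 h=9 -> second land @19

Answer: 10 19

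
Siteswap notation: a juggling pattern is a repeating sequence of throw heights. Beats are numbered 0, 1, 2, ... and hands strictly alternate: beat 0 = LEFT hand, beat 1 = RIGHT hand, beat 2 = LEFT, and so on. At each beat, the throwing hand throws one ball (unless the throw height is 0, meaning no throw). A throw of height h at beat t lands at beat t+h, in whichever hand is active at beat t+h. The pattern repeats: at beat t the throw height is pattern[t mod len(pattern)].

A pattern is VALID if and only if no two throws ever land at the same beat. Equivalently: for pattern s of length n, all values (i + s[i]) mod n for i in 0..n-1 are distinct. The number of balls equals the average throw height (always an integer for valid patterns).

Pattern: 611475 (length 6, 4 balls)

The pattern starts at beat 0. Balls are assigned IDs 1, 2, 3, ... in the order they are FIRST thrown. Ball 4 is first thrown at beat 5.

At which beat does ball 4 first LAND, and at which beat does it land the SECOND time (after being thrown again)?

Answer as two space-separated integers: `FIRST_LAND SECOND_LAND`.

Beat 0 (L): throw ball1 h=6 -> lands@6:L; in-air after throw: [b1@6:L]
Beat 1 (R): throw ball2 h=1 -> lands@2:L; in-air after throw: [b2@2:L b1@6:L]
Beat 2 (L): throw ball2 h=1 -> lands@3:R; in-air after throw: [b2@3:R b1@6:L]
Beat 3 (R): throw ball2 h=4 -> lands@7:R; in-air after throw: [b1@6:L b2@7:R]
Beat 4 (L): throw ball3 h=7 -> lands@11:R; in-air after throw: [b1@6:L b2@7:R b3@11:R]
Beat 5 (R): throw ball4 h=5 -> lands@10:L; in-air after throw: [b1@6:L b2@7:R b4@10:L b3@11:R]
Beat 6 (L): throw ball1 h=6 -> lands@12:L; in-air after throw: [b2@7:R b4@10:L b3@11:R b1@12:L]
Beat 7 (R): throw ball2 h=1 -> lands@8:L; in-air after throw: [b2@8:L b4@10:L b3@11:R b1@12:L]
Beat 8 (L): throw ball2 h=1 -> lands@9:R; in-air after throw: [b2@9:R b4@10:L b3@11:R b1@12:L]
Beat 9 (R): throw ball2 h=4 -> lands@13:R; in-air after throw: [b4@10:L b3@11:R b1@12:L b2@13:R]
Beat 10 (L): throw ball4 h=7 -> lands@17:R; in-air after throw: [b3@11:R b1@12:L b2@13:R b4@17:R]
Beat 11 (R): throw ball3 h=5 -> lands@16:L; in-air after throw: [b1@12:L b2@13:R b3@16:L b4@17:R]
Beat 12 (L): throw ball1 h=6 -> lands@18:L; in-air after throw: [b2@13:R b3@16:L b4@17:R b1@18:L]
Beat 13 (R): throw ball2 h=1 -> lands@14:L; in-air after throw: [b2@14:L b3@16:L b4@17:R b1@18:L]
Beat 14 (L): throw ball2 h=1 -> lands@15:R; in-air after throw: [b2@15:R b3@16:L b4@17:R b1@18:L]
Beat 15 (R): throw ball2 h=4 -> lands@19:R; in-air after throw: [b3@16:L b4@17:R b1@18:L b2@19:R]
Beat 16 (L): throw ball3 h=7 -> lands@23:R; in-air after throw: [b4@17:R b1@18:L b2@19:R b3@23:R]
Beat 17 (R): throw ball4 h=5 -> lands@22:L; in-air after throw: [b1@18:L b2@19:R b4@22:L b3@23:R]
Ball 4: thrown@5 h=5 -> first land @10; rethrown@10 h=7 -> second land @17

Answer: 10 17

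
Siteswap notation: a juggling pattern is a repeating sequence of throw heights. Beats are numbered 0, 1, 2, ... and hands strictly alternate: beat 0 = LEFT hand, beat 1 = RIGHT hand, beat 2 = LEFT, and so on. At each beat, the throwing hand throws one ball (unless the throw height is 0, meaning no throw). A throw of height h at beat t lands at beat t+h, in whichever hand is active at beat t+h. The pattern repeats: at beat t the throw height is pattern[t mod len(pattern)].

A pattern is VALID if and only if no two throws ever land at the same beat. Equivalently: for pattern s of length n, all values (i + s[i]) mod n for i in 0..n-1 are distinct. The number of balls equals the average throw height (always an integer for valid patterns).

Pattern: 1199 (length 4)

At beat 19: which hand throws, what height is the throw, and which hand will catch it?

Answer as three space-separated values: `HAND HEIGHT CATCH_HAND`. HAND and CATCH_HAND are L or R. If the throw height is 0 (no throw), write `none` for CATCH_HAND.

Beat 19: 19 mod 2 = 1, so hand = R
Throw height = pattern[19 mod 4] = pattern[3] = 9
Lands at beat 19+9=28, 28 mod 2 = 0, so catch hand = L

Answer: R 9 L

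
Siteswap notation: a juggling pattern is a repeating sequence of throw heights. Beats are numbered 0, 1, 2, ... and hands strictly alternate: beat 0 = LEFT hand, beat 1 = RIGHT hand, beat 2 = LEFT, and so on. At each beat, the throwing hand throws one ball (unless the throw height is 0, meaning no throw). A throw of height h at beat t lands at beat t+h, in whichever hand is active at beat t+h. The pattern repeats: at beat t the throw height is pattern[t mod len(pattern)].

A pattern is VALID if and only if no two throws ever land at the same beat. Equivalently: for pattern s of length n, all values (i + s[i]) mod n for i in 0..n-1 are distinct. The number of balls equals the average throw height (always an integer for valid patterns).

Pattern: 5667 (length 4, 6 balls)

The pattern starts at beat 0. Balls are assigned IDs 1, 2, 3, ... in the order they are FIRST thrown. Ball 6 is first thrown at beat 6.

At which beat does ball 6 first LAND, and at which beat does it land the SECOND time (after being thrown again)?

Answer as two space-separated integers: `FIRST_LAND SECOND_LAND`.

Answer: 12 17

Derivation:
Beat 0 (L): throw ball1 h=5 -> lands@5:R; in-air after throw: [b1@5:R]
Beat 1 (R): throw ball2 h=6 -> lands@7:R; in-air after throw: [b1@5:R b2@7:R]
Beat 2 (L): throw ball3 h=6 -> lands@8:L; in-air after throw: [b1@5:R b2@7:R b3@8:L]
Beat 3 (R): throw ball4 h=7 -> lands@10:L; in-air after throw: [b1@5:R b2@7:R b3@8:L b4@10:L]
Beat 4 (L): throw ball5 h=5 -> lands@9:R; in-air after throw: [b1@5:R b2@7:R b3@8:L b5@9:R b4@10:L]
Beat 5 (R): throw ball1 h=6 -> lands@11:R; in-air after throw: [b2@7:R b3@8:L b5@9:R b4@10:L b1@11:R]
Beat 6 (L): throw ball6 h=6 -> lands@12:L; in-air after throw: [b2@7:R b3@8:L b5@9:R b4@10:L b1@11:R b6@12:L]
Beat 7 (R): throw ball2 h=7 -> lands@14:L; in-air after throw: [b3@8:L b5@9:R b4@10:L b1@11:R b6@12:L b2@14:L]
Beat 8 (L): throw ball3 h=5 -> lands@13:R; in-air after throw: [b5@9:R b4@10:L b1@11:R b6@12:L b3@13:R b2@14:L]
Beat 9 (R): throw ball5 h=6 -> lands@15:R; in-air after throw: [b4@10:L b1@11:R b6@12:L b3@13:R b2@14:L b5@15:R]
Beat 10 (L): throw ball4 h=6 -> lands@16:L; in-air after throw: [b1@11:R b6@12:L b3@13:R b2@14:L b5@15:R b4@16:L]
Beat 11 (R): throw ball1 h=7 -> lands@18:L; in-air after throw: [b6@12:L b3@13:R b2@14:L b5@15:R b4@16:L b1@18:L]
Beat 12 (L): throw ball6 h=5 -> lands@17:R; in-air after throw: [b3@13:R b2@14:L b5@15:R b4@16:L b6@17:R b1@18:L]
Beat 13 (R): throw ball3 h=6 -> lands@19:R; in-air after throw: [b2@14:L b5@15:R b4@16:L b6@17:R b1@18:L b3@19:R]
Beat 14 (L): throw ball2 h=6 -> lands@20:L; in-air after throw: [b5@15:R b4@16:L b6@17:R b1@18:L b3@19:R b2@20:L]
Beat 15 (R): throw ball5 h=7 -> lands@22:L; in-air after throw: [b4@16:L b6@17:R b1@18:L b3@19:R b2@20:L b5@22:L]
Beat 16 (L): throw ball4 h=5 -> lands@21:R; in-air after throw: [b6@17:R b1@18:L b3@19:R b2@20:L b4@21:R b5@22:L]
Beat 17 (R): throw ball6 h=6 -> lands@23:R; in-air after throw: [b1@18:L b3@19:R b2@20:L b4@21:R b5@22:L b6@23:R]
Ball 6: thrown@6 h=6 -> first land @12; rethrown@12 h=5 -> second land @17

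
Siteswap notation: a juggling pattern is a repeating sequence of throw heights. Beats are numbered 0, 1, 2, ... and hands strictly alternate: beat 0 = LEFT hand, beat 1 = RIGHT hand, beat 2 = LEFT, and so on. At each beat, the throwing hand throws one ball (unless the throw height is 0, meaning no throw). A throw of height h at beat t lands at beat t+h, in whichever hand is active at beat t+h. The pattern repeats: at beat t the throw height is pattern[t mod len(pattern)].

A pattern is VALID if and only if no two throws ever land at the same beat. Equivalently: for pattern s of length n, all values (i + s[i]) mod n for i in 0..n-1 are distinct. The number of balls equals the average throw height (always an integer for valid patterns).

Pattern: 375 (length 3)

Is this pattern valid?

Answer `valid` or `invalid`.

i=0: (i + s[i]) mod n = (0 + 3) mod 3 = 0
i=1: (i + s[i]) mod n = (1 + 7) mod 3 = 2
i=2: (i + s[i]) mod n = (2 + 5) mod 3 = 1
Residues: [0, 2, 1], distinct: True

Answer: valid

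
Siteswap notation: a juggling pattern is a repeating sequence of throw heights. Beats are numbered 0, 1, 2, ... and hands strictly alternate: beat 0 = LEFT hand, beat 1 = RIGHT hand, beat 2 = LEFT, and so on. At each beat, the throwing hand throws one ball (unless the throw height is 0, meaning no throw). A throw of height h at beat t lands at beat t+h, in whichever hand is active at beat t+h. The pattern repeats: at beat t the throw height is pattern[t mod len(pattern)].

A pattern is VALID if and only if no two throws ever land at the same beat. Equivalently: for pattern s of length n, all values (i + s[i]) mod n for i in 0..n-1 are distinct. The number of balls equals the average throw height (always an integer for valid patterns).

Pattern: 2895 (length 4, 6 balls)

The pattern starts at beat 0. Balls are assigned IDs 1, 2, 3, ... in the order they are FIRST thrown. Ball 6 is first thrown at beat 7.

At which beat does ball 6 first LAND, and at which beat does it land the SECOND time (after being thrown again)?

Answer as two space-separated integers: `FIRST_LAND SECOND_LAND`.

Beat 0 (L): throw ball1 h=2 -> lands@2:L; in-air after throw: [b1@2:L]
Beat 1 (R): throw ball2 h=8 -> lands@9:R; in-air after throw: [b1@2:L b2@9:R]
Beat 2 (L): throw ball1 h=9 -> lands@11:R; in-air after throw: [b2@9:R b1@11:R]
Beat 3 (R): throw ball3 h=5 -> lands@8:L; in-air after throw: [b3@8:L b2@9:R b1@11:R]
Beat 4 (L): throw ball4 h=2 -> lands@6:L; in-air after throw: [b4@6:L b3@8:L b2@9:R b1@11:R]
Beat 5 (R): throw ball5 h=8 -> lands@13:R; in-air after throw: [b4@6:L b3@8:L b2@9:R b1@11:R b5@13:R]
Beat 6 (L): throw ball4 h=9 -> lands@15:R; in-air after throw: [b3@8:L b2@9:R b1@11:R b5@13:R b4@15:R]
Beat 7 (R): throw ball6 h=5 -> lands@12:L; in-air after throw: [b3@8:L b2@9:R b1@11:R b6@12:L b5@13:R b4@15:R]
Beat 8 (L): throw ball3 h=2 -> lands@10:L; in-air after throw: [b2@9:R b3@10:L b1@11:R b6@12:L b5@13:R b4@15:R]
Beat 9 (R): throw ball2 h=8 -> lands@17:R; in-air after throw: [b3@10:L b1@11:R b6@12:L b5@13:R b4@15:R b2@17:R]
Beat 10 (L): throw ball3 h=9 -> lands@19:R; in-air after throw: [b1@11:R b6@12:L b5@13:R b4@15:R b2@17:R b3@19:R]
Beat 11 (R): throw ball1 h=5 -> lands@16:L; in-air after throw: [b6@12:L b5@13:R b4@15:R b1@16:L b2@17:R b3@19:R]
Beat 12 (L): throw ball6 h=2 -> lands@14:L; in-air after throw: [b5@13:R b6@14:L b4@15:R b1@16:L b2@17:R b3@19:R]
Beat 13 (R): throw ball5 h=8 -> lands@21:R; in-air after throw: [b6@14:L b4@15:R b1@16:L b2@17:R b3@19:R b5@21:R]
Beat 14 (L): throw ball6 h=9 -> lands@23:R; in-air after throw: [b4@15:R b1@16:L b2@17:R b3@19:R b5@21:R b6@23:R]
Ball 6: thrown@7 h=5 -> first land @12; rethrown@12 h=2 -> second land @14

Answer: 12 14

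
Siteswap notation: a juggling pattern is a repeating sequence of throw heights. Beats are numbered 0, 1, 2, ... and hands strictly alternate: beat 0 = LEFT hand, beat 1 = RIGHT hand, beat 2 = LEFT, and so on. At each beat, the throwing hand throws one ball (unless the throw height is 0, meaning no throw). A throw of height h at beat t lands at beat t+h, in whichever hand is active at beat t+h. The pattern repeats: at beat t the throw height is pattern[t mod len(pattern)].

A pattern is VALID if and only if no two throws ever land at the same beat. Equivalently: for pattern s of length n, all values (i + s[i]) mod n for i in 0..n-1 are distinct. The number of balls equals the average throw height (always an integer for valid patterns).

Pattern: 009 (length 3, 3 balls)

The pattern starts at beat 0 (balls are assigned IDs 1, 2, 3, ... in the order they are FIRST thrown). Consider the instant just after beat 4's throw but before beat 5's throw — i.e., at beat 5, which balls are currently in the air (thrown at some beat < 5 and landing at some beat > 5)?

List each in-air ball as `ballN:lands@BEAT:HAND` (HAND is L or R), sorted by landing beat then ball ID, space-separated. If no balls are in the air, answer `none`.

Beat 2 (L): throw ball1 h=9 -> lands@11:R; in-air after throw: [b1@11:R]
Beat 5 (R): throw ball2 h=9 -> lands@14:L; in-air after throw: [b1@11:R b2@14:L]

Answer: ball1:lands@11:R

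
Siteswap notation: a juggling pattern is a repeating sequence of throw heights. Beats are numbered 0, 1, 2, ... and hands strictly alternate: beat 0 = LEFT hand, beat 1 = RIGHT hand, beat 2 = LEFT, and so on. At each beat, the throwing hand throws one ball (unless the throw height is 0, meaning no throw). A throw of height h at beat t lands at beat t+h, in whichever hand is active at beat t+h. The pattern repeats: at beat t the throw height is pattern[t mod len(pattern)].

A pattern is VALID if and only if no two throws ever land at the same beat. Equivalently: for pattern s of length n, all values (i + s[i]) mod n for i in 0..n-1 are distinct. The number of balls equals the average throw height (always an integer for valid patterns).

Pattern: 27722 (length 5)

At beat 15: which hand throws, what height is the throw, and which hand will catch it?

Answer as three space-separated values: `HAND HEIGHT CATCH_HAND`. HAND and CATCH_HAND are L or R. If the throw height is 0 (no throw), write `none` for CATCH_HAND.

Answer: R 2 R

Derivation:
Beat 15: 15 mod 2 = 1, so hand = R
Throw height = pattern[15 mod 5] = pattern[0] = 2
Lands at beat 15+2=17, 17 mod 2 = 1, so catch hand = R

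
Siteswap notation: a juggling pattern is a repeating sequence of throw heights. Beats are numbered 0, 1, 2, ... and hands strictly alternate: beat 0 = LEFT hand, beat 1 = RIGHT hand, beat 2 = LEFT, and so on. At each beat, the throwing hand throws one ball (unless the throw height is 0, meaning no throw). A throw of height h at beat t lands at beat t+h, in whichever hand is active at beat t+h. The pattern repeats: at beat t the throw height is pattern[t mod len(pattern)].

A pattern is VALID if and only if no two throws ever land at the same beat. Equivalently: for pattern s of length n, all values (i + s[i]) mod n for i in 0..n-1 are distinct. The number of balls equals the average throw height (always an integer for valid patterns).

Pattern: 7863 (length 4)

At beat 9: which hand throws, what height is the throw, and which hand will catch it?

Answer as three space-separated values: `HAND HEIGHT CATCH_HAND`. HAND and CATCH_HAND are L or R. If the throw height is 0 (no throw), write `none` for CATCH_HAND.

Beat 9: 9 mod 2 = 1, so hand = R
Throw height = pattern[9 mod 4] = pattern[1] = 8
Lands at beat 9+8=17, 17 mod 2 = 1, so catch hand = R

Answer: R 8 R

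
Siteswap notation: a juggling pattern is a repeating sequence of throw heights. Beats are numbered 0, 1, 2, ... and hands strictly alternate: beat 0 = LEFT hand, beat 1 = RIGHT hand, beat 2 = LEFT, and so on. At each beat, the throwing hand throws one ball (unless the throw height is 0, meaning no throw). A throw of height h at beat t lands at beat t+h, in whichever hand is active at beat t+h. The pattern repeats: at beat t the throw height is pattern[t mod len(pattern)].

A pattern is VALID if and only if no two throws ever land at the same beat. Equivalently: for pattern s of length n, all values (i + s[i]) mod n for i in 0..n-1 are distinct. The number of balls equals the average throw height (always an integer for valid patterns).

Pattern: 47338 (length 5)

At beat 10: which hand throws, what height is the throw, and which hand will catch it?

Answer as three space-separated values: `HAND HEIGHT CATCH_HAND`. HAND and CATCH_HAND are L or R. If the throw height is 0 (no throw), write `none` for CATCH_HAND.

Beat 10: 10 mod 2 = 0, so hand = L
Throw height = pattern[10 mod 5] = pattern[0] = 4
Lands at beat 10+4=14, 14 mod 2 = 0, so catch hand = L

Answer: L 4 L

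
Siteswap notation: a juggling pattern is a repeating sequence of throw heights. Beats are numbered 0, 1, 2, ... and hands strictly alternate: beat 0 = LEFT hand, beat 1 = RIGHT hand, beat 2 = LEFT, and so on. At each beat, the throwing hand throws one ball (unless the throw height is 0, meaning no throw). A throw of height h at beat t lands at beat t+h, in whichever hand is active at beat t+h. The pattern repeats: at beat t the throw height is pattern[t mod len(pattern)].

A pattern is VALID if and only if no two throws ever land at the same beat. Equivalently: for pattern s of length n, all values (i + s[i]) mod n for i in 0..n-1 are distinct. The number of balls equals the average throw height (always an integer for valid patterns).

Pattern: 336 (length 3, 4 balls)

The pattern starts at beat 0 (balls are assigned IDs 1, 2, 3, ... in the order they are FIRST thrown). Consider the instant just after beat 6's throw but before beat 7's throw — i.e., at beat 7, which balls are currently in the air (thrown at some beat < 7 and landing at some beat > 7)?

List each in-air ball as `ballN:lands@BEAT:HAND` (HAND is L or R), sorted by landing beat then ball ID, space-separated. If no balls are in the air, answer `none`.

Beat 0 (L): throw ball1 h=3 -> lands@3:R; in-air after throw: [b1@3:R]
Beat 1 (R): throw ball2 h=3 -> lands@4:L; in-air after throw: [b1@3:R b2@4:L]
Beat 2 (L): throw ball3 h=6 -> lands@8:L; in-air after throw: [b1@3:R b2@4:L b3@8:L]
Beat 3 (R): throw ball1 h=3 -> lands@6:L; in-air after throw: [b2@4:L b1@6:L b3@8:L]
Beat 4 (L): throw ball2 h=3 -> lands@7:R; in-air after throw: [b1@6:L b2@7:R b3@8:L]
Beat 5 (R): throw ball4 h=6 -> lands@11:R; in-air after throw: [b1@6:L b2@7:R b3@8:L b4@11:R]
Beat 6 (L): throw ball1 h=3 -> lands@9:R; in-air after throw: [b2@7:R b3@8:L b1@9:R b4@11:R]
Beat 7 (R): throw ball2 h=3 -> lands@10:L; in-air after throw: [b3@8:L b1@9:R b2@10:L b4@11:R]

Answer: ball3:lands@8:L ball1:lands@9:R ball4:lands@11:R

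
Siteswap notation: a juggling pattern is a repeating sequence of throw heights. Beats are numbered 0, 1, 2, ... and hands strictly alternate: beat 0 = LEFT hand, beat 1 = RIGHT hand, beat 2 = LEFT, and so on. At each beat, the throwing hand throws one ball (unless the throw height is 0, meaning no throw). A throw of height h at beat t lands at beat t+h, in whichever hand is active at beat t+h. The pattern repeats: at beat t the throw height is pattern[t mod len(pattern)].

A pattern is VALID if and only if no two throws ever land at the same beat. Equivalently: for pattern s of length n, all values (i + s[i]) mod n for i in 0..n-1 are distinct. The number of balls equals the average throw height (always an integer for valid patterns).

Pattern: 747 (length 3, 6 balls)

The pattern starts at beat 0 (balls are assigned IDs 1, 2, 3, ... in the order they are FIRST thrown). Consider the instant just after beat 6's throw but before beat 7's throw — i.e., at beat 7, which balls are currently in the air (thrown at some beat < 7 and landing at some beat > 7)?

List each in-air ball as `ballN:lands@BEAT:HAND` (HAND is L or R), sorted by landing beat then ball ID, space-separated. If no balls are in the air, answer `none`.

Answer: ball5:lands@8:L ball3:lands@9:R ball4:lands@10:L ball2:lands@12:L ball6:lands@13:R

Derivation:
Beat 0 (L): throw ball1 h=7 -> lands@7:R; in-air after throw: [b1@7:R]
Beat 1 (R): throw ball2 h=4 -> lands@5:R; in-air after throw: [b2@5:R b1@7:R]
Beat 2 (L): throw ball3 h=7 -> lands@9:R; in-air after throw: [b2@5:R b1@7:R b3@9:R]
Beat 3 (R): throw ball4 h=7 -> lands@10:L; in-air after throw: [b2@5:R b1@7:R b3@9:R b4@10:L]
Beat 4 (L): throw ball5 h=4 -> lands@8:L; in-air after throw: [b2@5:R b1@7:R b5@8:L b3@9:R b4@10:L]
Beat 5 (R): throw ball2 h=7 -> lands@12:L; in-air after throw: [b1@7:R b5@8:L b3@9:R b4@10:L b2@12:L]
Beat 6 (L): throw ball6 h=7 -> lands@13:R; in-air after throw: [b1@7:R b5@8:L b3@9:R b4@10:L b2@12:L b6@13:R]
Beat 7 (R): throw ball1 h=4 -> lands@11:R; in-air after throw: [b5@8:L b3@9:R b4@10:L b1@11:R b2@12:L b6@13:R]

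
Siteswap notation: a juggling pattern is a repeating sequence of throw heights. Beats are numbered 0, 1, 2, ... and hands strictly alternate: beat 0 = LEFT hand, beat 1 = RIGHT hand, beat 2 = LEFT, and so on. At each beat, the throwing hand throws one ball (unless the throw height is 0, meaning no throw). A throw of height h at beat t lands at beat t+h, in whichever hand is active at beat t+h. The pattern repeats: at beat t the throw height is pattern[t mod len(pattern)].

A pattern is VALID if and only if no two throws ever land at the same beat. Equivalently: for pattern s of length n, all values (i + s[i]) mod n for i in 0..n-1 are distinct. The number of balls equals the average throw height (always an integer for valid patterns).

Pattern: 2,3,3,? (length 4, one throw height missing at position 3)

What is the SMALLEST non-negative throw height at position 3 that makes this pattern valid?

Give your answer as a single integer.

i=0: (0 + 2) mod 4 = 2
i=1: (1 + 3) mod 4 = 0
i=2: (2 + 3) mod 4 = 1
i=3: s[i]=? (unknown)
Known residues: [0, 1, 2]; need a permutation of 0..3, so missing residue r = 3
Need (3 + s) mod 4 = 3; smallest s = (3 - 3) mod 4 = 0

Answer: 0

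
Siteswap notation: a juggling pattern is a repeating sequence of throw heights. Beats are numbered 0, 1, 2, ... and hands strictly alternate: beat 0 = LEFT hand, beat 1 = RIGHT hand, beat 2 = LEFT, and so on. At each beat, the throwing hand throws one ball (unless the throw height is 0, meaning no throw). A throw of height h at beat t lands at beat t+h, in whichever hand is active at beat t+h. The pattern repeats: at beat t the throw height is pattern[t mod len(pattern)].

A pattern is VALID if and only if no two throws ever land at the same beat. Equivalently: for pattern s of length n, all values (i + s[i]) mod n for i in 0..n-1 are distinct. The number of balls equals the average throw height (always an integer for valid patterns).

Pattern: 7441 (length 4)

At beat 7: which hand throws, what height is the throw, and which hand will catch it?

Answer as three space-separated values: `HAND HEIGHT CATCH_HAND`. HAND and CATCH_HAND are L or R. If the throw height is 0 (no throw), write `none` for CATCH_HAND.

Answer: R 1 L

Derivation:
Beat 7: 7 mod 2 = 1, so hand = R
Throw height = pattern[7 mod 4] = pattern[3] = 1
Lands at beat 7+1=8, 8 mod 2 = 0, so catch hand = L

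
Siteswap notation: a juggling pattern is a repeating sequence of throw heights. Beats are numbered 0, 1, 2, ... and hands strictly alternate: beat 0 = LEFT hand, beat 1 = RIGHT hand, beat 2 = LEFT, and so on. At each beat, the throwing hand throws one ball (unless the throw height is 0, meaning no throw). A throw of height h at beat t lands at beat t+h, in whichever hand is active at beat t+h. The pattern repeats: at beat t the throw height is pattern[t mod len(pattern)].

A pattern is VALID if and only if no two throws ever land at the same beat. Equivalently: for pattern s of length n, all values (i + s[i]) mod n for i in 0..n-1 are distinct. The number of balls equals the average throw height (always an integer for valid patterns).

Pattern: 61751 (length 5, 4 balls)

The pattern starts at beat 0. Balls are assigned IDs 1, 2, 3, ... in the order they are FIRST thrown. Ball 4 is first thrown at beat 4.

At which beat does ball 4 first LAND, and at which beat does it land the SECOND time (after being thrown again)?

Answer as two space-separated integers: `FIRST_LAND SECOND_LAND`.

Beat 0 (L): throw ball1 h=6 -> lands@6:L; in-air after throw: [b1@6:L]
Beat 1 (R): throw ball2 h=1 -> lands@2:L; in-air after throw: [b2@2:L b1@6:L]
Beat 2 (L): throw ball2 h=7 -> lands@9:R; in-air after throw: [b1@6:L b2@9:R]
Beat 3 (R): throw ball3 h=5 -> lands@8:L; in-air after throw: [b1@6:L b3@8:L b2@9:R]
Beat 4 (L): throw ball4 h=1 -> lands@5:R; in-air after throw: [b4@5:R b1@6:L b3@8:L b2@9:R]
Beat 5 (R): throw ball4 h=6 -> lands@11:R; in-air after throw: [b1@6:L b3@8:L b2@9:R b4@11:R]
Beat 6 (L): throw ball1 h=1 -> lands@7:R; in-air after throw: [b1@7:R b3@8:L b2@9:R b4@11:R]
Beat 7 (R): throw ball1 h=7 -> lands@14:L; in-air after throw: [b3@8:L b2@9:R b4@11:R b1@14:L]
Beat 8 (L): throw ball3 h=5 -> lands@13:R; in-air after throw: [b2@9:R b4@11:R b3@13:R b1@14:L]
Beat 9 (R): throw ball2 h=1 -> lands@10:L; in-air after throw: [b2@10:L b4@11:R b3@13:R b1@14:L]
Beat 10 (L): throw ball2 h=6 -> lands@16:L; in-air after throw: [b4@11:R b3@13:R b1@14:L b2@16:L]
Beat 11 (R): throw ball4 h=1 -> lands@12:L; in-air after throw: [b4@12:L b3@13:R b1@14:L b2@16:L]
Ball 4: thrown@4 h=1 -> first land @5; rethrown@5 h=6 -> second land @11

Answer: 5 11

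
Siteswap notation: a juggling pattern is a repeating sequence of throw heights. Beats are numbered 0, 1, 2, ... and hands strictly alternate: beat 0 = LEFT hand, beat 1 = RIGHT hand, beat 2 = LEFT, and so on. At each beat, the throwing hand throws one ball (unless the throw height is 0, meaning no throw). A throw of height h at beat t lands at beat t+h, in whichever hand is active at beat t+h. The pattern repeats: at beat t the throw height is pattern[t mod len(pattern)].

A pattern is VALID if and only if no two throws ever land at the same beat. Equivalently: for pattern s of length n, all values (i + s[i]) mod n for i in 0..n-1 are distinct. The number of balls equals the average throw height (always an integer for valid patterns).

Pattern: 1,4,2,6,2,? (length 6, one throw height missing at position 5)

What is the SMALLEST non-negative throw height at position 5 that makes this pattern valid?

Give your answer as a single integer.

Answer: 3

Derivation:
i=0: (0 + 1) mod 6 = 1
i=1: (1 + 4) mod 6 = 5
i=2: (2 + 2) mod 6 = 4
i=3: (3 + 6) mod 6 = 3
i=4: (4 + 2) mod 6 = 0
i=5: s[i]=? (unknown)
Known residues: [0, 1, 3, 4, 5]; need a permutation of 0..5, so missing residue r = 2
Need (5 + s) mod 6 = 2; smallest s = (2 - 5) mod 6 = 3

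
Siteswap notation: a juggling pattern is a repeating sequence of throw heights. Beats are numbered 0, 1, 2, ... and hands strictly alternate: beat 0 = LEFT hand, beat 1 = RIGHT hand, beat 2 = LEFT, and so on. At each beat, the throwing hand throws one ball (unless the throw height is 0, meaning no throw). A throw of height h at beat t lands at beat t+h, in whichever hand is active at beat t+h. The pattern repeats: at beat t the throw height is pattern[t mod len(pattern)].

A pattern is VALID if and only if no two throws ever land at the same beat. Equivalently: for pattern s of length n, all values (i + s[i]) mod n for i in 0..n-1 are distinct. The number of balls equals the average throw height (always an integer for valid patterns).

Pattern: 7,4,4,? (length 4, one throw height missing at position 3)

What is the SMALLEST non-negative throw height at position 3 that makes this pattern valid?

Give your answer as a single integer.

i=0: (0 + 7) mod 4 = 3
i=1: (1 + 4) mod 4 = 1
i=2: (2 + 4) mod 4 = 2
i=3: s[i]=? (unknown)
Known residues: [1, 2, 3]; need a permutation of 0..3, so missing residue r = 0
Need (3 + s) mod 4 = 0; smallest s = (0 - 3) mod 4 = 1

Answer: 1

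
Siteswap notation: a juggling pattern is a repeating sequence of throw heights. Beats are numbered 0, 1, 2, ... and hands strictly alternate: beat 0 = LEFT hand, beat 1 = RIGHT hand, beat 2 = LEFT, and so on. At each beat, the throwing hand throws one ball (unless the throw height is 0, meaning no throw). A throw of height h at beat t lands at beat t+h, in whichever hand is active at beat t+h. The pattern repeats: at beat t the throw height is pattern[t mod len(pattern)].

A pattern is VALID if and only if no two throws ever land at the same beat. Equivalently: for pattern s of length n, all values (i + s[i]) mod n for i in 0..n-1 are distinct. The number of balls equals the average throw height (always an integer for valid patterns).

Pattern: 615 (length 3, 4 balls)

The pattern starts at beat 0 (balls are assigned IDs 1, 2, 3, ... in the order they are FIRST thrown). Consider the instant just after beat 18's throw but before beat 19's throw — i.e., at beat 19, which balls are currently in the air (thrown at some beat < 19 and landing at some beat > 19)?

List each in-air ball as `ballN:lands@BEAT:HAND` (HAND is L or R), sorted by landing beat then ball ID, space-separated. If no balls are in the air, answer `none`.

Answer: ball3:lands@21:R ball4:lands@22:L ball1:lands@24:L

Derivation:
Beat 0 (L): throw ball1 h=6 -> lands@6:L; in-air after throw: [b1@6:L]
Beat 1 (R): throw ball2 h=1 -> lands@2:L; in-air after throw: [b2@2:L b1@6:L]
Beat 2 (L): throw ball2 h=5 -> lands@7:R; in-air after throw: [b1@6:L b2@7:R]
Beat 3 (R): throw ball3 h=6 -> lands@9:R; in-air after throw: [b1@6:L b2@7:R b3@9:R]
Beat 4 (L): throw ball4 h=1 -> lands@5:R; in-air after throw: [b4@5:R b1@6:L b2@7:R b3@9:R]
Beat 5 (R): throw ball4 h=5 -> lands@10:L; in-air after throw: [b1@6:L b2@7:R b3@9:R b4@10:L]
Beat 6 (L): throw ball1 h=6 -> lands@12:L; in-air after throw: [b2@7:R b3@9:R b4@10:L b1@12:L]
Beat 7 (R): throw ball2 h=1 -> lands@8:L; in-air after throw: [b2@8:L b3@9:R b4@10:L b1@12:L]
Beat 8 (L): throw ball2 h=5 -> lands@13:R; in-air after throw: [b3@9:R b4@10:L b1@12:L b2@13:R]
Beat 9 (R): throw ball3 h=6 -> lands@15:R; in-air after throw: [b4@10:L b1@12:L b2@13:R b3@15:R]
Beat 10 (L): throw ball4 h=1 -> lands@11:R; in-air after throw: [b4@11:R b1@12:L b2@13:R b3@15:R]
Beat 11 (R): throw ball4 h=5 -> lands@16:L; in-air after throw: [b1@12:L b2@13:R b3@15:R b4@16:L]
Beat 12 (L): throw ball1 h=6 -> lands@18:L; in-air after throw: [b2@13:R b3@15:R b4@16:L b1@18:L]
Beat 13 (R): throw ball2 h=1 -> lands@14:L; in-air after throw: [b2@14:L b3@15:R b4@16:L b1@18:L]
Beat 14 (L): throw ball2 h=5 -> lands@19:R; in-air after throw: [b3@15:R b4@16:L b1@18:L b2@19:R]
Beat 15 (R): throw ball3 h=6 -> lands@21:R; in-air after throw: [b4@16:L b1@18:L b2@19:R b3@21:R]
Beat 16 (L): throw ball4 h=1 -> lands@17:R; in-air after throw: [b4@17:R b1@18:L b2@19:R b3@21:R]
Beat 17 (R): throw ball4 h=5 -> lands@22:L; in-air after throw: [b1@18:L b2@19:R b3@21:R b4@22:L]
Beat 18 (L): throw ball1 h=6 -> lands@24:L; in-air after throw: [b2@19:R b3@21:R b4@22:L b1@24:L]
Beat 19 (R): throw ball2 h=1 -> lands@20:L; in-air after throw: [b2@20:L b3@21:R b4@22:L b1@24:L]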